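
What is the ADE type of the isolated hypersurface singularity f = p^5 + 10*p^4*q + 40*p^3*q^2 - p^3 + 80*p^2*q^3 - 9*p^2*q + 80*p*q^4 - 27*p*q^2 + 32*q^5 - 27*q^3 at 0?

E_8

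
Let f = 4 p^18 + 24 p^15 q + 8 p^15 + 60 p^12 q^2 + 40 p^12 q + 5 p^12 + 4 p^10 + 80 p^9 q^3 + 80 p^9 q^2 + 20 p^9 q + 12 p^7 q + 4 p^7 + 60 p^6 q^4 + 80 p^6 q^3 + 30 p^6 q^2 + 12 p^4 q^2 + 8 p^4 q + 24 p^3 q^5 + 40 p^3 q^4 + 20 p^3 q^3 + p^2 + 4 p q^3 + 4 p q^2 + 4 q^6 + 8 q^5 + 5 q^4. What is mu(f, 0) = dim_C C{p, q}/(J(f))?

3

The Hessian of f at 0 is [[2, 0], [0, 0]] with rank 1, so corank 1. A Groebner basis of the Jacobian ideal J(f) in C{p,q} is {p^2, p*q, p/2 + q^2}; counting standard monomials gives mu = 3. Corank 1: A-series; mu = 3 gives A_3.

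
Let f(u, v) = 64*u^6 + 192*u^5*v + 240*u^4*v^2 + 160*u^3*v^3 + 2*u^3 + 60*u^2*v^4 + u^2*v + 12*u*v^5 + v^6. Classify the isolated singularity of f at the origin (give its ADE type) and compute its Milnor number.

Type D_7, Milnor number mu = 7.

The Hessian of f at 0 has rank 0. Corank 2; j^3 = u^2*(2*u + v) has shape L^2 M (L != M), so D-series; mu = 7 gives D_7.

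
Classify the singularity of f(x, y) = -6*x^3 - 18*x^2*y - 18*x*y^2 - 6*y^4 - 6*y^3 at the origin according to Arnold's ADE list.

E_{6}

The Hessian of f at 0 has rank 0. Corank 2; j^3 = -6*(x + y)^3 is a perfect cube, so E-series; the 4-jet and mu = 6 give E_6.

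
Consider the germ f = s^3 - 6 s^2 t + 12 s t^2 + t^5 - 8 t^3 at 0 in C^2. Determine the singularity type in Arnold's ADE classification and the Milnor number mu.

The Hessian of f at 0 has rank 0. Corank 2; j^3 = (s - 2*t)^3 is a perfect cube, so E-series; the 5-jet and mu = 8 give E_8.

Type E_{8}, Milnor number mu = 8.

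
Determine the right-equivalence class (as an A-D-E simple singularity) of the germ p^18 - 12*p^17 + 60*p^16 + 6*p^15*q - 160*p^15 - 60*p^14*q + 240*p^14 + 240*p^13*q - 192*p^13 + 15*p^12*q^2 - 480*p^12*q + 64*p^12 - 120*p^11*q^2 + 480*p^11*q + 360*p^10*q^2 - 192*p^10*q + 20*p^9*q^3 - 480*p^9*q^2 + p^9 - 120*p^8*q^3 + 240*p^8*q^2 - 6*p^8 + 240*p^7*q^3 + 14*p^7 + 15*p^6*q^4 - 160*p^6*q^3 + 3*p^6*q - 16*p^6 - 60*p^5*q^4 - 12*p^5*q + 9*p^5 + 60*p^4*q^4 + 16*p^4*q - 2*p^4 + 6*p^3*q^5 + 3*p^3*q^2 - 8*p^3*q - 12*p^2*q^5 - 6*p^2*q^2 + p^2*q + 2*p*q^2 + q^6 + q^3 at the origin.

The Hessian of f at 0 has rank 0. Corank 2; j^3 = q*(p + q)^2 has shape L^2 M (L != M), so D-series; mu = 7 gives D_7.

D_{7}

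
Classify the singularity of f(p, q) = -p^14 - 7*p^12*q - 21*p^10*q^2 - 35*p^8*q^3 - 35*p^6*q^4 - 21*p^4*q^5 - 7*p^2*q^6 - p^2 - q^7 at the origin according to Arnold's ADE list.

The Hessian of f at 0 is [[-2, 0], [0, 0]] with rank 1, so corank 1. A Groebner basis of the Jacobian ideal J(f) in C{p,q} is {q^6, p}; counting standard monomials gives mu = 6. Corank 1: A-series; mu = 6 gives A_6.

A6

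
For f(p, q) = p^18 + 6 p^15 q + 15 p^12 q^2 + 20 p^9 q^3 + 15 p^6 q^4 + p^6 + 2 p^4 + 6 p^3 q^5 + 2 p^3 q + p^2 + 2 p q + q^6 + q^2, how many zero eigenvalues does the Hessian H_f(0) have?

The Hessian at 0 is [[2, 2], [2, 2]] of rank 1; hence corank 1.

1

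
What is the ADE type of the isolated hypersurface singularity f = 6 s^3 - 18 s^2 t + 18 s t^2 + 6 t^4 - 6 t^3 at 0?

E6

The Hessian of f at 0 has rank 0. Corank 2; j^3 = 6*(s - t)^3 is a perfect cube, so E-series; the 4-jet and mu = 6 give E_6.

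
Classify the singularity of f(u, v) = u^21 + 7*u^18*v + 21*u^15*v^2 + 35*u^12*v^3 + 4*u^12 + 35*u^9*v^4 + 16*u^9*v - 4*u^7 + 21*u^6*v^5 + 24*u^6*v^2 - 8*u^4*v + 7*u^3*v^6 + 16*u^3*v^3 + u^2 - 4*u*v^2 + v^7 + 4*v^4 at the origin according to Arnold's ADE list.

The Hessian of f at 0 has rank 1. Corank 1: A-series; mu = 6 gives A_6.

A_6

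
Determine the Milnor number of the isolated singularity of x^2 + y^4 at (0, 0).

3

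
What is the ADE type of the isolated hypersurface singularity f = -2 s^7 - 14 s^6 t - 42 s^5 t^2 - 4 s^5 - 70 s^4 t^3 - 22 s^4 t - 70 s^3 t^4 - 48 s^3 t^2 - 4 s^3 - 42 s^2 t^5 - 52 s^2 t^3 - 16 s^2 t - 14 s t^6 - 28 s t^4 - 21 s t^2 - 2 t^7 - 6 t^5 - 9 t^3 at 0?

D_8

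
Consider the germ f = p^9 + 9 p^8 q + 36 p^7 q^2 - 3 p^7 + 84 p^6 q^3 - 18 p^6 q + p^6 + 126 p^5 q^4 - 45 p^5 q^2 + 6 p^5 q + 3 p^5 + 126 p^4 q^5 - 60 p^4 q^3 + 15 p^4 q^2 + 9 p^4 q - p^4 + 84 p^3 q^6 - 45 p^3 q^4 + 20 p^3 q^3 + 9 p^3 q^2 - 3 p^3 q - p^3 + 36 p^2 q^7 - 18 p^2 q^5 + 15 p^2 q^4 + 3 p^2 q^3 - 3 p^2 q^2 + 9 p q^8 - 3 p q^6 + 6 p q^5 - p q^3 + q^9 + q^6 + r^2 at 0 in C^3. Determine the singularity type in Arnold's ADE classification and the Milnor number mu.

Type E7, Milnor number mu = 7.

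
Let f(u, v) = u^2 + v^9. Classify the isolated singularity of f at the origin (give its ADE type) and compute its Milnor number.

Type A_8, Milnor number mu = 8.

The Hessian of f at 0 has rank 1. Corank 1: A-series; mu = 8 gives A_8.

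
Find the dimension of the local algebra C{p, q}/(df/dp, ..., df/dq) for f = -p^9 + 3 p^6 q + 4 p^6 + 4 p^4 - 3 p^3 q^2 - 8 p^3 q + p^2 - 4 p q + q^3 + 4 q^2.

The Hessian of f at 0 has rank 1. Corank 1: A-series; mu = 2 gives A_2.

2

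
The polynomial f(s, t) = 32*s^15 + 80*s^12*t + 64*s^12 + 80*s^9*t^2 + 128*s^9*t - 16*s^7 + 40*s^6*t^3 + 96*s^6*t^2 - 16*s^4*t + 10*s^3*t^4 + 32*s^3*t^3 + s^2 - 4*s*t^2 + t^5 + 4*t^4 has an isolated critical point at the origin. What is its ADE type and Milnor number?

Type A_{4}, Milnor number mu = 4.

The Hessian of f at 0 has rank 1. Corank 1: A-series; mu = 4 gives A_4.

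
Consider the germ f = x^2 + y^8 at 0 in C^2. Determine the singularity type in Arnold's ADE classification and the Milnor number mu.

Type A7, Milnor number mu = 7.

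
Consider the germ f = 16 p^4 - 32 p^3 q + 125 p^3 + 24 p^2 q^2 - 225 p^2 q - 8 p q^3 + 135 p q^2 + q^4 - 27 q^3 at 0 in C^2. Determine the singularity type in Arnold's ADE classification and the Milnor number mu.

The Hessian of f at 0 has rank 0. Corank 2; j^3 = (5*p - 3*q)^3 is a perfect cube, so E-series; the 4-jet and mu = 6 give E_6.

Type E6, Milnor number mu = 6.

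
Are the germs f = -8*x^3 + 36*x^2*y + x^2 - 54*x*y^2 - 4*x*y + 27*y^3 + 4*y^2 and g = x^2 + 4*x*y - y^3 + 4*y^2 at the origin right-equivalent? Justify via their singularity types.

Yes.

The Hessian of f at 0 has rank 1. Corank 1: A-series; mu = 2 gives A_2. The Hessian of g at 0 has rank 1. Corank 1: A-series; mu = 2 gives A_2. Both have type A_2, hence right-equivalent.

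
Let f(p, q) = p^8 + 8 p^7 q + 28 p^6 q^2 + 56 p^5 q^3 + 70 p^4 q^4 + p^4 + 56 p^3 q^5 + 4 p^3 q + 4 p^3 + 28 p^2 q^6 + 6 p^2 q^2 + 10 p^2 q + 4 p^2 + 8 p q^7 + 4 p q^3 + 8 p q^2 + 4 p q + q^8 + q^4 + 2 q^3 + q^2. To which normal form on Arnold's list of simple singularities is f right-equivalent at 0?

A_7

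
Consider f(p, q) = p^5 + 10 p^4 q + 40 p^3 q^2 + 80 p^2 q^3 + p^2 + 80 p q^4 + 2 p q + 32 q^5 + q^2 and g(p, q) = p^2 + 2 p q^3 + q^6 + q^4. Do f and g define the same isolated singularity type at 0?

The Hessian of f at 0 has rank 1. Corank 1: A-series; mu = 4 gives A_4. The Hessian of g at 0 has rank 1. Corank 1: A-series; mu = 3 gives A_3. f is A_4 but g is A_3, hence not right-equivalent.

No.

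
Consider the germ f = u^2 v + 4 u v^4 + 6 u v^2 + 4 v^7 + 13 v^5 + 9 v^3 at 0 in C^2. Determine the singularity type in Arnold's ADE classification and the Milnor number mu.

Type D_{6}, Milnor number mu = 6.

The Hessian of f at 0 is [[0, 0], [0, 0]] with rank 0, so corank 2. A Groebner basis of the Jacobian ideal J(f) in C{u,v} is {u*v/2 + v^4 + 3*v^2/2, u*v^2 + 3*v^3, u^2 + 7*u*v/2 + 3*v^2/2}; counting standard monomials gives mu = 6. Corank 2; j^3 = v*(u + 3*v)^2 has shape L^2 M (L != M), so D-series; mu = 6 gives D_6.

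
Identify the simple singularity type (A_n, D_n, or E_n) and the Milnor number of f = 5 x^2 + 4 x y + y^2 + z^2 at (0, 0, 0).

Type A_{1}, Milnor number mu = 1.

The Hessian of f at 0 has rank 3. Corank 0: nondegenerate Morse point, so A_1.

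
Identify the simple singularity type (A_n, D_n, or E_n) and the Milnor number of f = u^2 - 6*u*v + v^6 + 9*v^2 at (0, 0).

Type A_5, Milnor number mu = 5.

The Hessian of f at 0 has rank 1. Corank 1: A-series; mu = 5 gives A_5.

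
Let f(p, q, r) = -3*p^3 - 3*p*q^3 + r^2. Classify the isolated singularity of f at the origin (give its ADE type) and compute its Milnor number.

Type E7, Milnor number mu = 7.

The Hessian of f at 0 has rank 1. Corank 2; j^3 = -3*p^3 is a perfect cube, so E-series; the 4-jet and mu = 7 give E_7.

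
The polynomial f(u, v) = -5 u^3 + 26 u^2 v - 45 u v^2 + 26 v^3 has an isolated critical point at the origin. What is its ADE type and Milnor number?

The Hessian of f at 0 has rank 0. Corank 2; j^3 = -(u - 2*v)*(5*u^2 - 16*u*v + 13*v^2) splits into three distinct lines over C (the quadratic factor has nonzero discriminant), so D_4.

Type D_4, Milnor number mu = 4.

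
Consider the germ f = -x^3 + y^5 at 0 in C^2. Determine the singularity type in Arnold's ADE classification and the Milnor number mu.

The Hessian of f at 0 has rank 0. Corank 2; j^3 = -x^3 is a perfect cube, so E-series; the 5-jet and mu = 8 give E_8.

Type E8, Milnor number mu = 8.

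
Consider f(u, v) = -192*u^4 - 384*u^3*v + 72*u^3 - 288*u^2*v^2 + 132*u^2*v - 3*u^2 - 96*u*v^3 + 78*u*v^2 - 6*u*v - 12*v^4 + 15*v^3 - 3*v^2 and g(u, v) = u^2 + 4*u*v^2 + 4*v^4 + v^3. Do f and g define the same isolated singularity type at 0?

Yes.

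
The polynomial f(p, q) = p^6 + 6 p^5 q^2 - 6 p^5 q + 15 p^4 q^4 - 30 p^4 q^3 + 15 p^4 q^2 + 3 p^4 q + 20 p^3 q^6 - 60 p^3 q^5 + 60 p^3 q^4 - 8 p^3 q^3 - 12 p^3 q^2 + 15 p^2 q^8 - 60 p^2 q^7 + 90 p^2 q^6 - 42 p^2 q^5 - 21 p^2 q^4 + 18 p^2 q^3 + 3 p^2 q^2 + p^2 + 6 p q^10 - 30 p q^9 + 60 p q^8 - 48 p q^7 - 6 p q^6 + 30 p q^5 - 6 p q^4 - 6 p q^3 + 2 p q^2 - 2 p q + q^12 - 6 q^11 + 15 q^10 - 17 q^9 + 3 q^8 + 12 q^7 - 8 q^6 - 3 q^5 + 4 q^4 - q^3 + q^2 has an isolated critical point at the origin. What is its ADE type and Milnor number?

Type A_2, Milnor number mu = 2.

The Hessian of f at 0 has rank 1. Corank 1: A-series; mu = 2 gives A_2.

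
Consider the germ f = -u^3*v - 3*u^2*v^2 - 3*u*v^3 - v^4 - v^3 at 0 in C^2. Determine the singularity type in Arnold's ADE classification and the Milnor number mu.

Type E_7, Milnor number mu = 7.

The Hessian of f at 0 is [[0, 0], [0, 0]] with rank 0, so corank 2. A Groebner basis of the Jacobian ideal J(f) in C{u,v} is {u^3 - 3*u*v^2 + 3*v^2, u^2*v + 2*u*v^2, v^3}; counting standard monomials gives mu = 7. Corank 2; j^3 = -v^3 is a perfect cube, so E-series; the 4-jet and mu = 7 give E_7.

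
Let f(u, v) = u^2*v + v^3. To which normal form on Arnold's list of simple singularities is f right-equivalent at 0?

D4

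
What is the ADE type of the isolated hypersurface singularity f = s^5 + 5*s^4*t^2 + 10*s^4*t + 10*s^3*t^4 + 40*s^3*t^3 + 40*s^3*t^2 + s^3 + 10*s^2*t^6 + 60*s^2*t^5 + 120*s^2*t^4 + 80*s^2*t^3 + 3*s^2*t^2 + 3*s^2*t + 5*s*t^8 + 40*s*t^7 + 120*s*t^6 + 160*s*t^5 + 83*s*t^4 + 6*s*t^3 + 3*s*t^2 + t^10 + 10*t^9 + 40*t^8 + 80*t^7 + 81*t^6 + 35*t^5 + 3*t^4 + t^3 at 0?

The Hessian of f at 0 has rank 0. Corank 2; j^3 = (s + t)^3 is a perfect cube, so E-series; the 5-jet and mu = 8 give E_8.

E_{8}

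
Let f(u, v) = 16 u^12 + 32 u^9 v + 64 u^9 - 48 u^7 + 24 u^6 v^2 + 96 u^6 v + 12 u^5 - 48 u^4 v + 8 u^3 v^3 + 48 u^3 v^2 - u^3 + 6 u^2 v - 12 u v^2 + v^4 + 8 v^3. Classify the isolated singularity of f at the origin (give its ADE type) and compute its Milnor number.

Type E_6, Milnor number mu = 6.

The Hessian of f at 0 has rank 0. Corank 2; j^3 = -(u - 2*v)^3 is a perfect cube, so E-series; the 4-jet and mu = 6 give E_6.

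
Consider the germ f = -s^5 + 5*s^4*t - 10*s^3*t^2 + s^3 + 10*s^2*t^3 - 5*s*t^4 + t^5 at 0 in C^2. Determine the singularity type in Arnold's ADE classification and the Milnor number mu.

Type E8, Milnor number mu = 8.

The Hessian of f at 0 has rank 0. Corank 2; j^3 = s^3 is a perfect cube, so E-series; the 5-jet and mu = 8 give E_8.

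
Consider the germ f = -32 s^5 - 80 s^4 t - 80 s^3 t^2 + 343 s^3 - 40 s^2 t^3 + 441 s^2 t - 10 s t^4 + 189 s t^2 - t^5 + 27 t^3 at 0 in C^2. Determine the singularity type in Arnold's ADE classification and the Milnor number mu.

The Hessian of f at 0 has rank 0. Corank 2; j^3 = (7*s + 3*t)^3 is a perfect cube, so E-series; the 5-jet and mu = 8 give E_8.

Type E_8, Milnor number mu = 8.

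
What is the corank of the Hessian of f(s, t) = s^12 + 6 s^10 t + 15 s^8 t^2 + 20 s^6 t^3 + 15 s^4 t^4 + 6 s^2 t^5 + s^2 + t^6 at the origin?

1

Hessian at 0 has rank 1.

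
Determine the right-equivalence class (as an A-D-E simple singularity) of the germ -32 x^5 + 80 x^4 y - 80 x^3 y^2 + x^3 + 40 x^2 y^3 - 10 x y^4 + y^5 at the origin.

The Hessian of f at 0 is [[0, 0], [0, 0]] with rank 0, so corank 2. A Groebner basis of the Jacobian ideal J(f) in C{x,y} is {y^5, x*y^3 - y^4/8, x^2}; counting standard monomials gives mu = 8. Corank 2; j^3 = x^3 is a perfect cube, so E-series; the 5-jet and mu = 8 give E_8.

E8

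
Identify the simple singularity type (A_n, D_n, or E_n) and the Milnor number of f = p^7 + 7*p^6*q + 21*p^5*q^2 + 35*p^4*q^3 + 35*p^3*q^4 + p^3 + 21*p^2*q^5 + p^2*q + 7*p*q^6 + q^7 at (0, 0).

The Hessian of f at 0 has rank 0. Corank 2; j^3 = p^2*(p + q) has shape L^2 M (L != M), so D-series; mu = 8 gives D_8.

Type D_{8}, Milnor number mu = 8.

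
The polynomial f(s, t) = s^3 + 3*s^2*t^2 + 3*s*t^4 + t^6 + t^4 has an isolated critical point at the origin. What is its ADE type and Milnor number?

The Hessian of f at 0 has rank 0. Corank 2; j^3 = s^3 is a perfect cube, so E-series; the 4-jet and mu = 6 give E_6.

Type E_6, Milnor number mu = 6.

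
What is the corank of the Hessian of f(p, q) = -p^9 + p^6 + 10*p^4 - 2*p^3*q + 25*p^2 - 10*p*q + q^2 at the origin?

1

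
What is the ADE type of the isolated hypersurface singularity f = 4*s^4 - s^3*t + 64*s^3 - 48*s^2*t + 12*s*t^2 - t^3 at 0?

E_{7}

The Hessian of f at 0 is [[0, 0], [0, 0]] with rank 0, so corank 2. A Groebner basis of the Jacobian ideal J(f) in C{s,t} is {196608*s^2 - 98304*s*t + t^4 + 64*t^3 + 12288*t^2, s^3 + 48*s^2 - 24*s*t + 3*t^2, s^2*t + 192*s^2 - 96*s*t + 12*t^2, 512*s^2 + s*t^2 - 256*s*t - t^3/12 + 32*t^2}; counting standard monomials gives mu = 7. Corank 2; j^3 = (4*s - t)^3 is a perfect cube, so E-series; the 4-jet and mu = 7 give E_7.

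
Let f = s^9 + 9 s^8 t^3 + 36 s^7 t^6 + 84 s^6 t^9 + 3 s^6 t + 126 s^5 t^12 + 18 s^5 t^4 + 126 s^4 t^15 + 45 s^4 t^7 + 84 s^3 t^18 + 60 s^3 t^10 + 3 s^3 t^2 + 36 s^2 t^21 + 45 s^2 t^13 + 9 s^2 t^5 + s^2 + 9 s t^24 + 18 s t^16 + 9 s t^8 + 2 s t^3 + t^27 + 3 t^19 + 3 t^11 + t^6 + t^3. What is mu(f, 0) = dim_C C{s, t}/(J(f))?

2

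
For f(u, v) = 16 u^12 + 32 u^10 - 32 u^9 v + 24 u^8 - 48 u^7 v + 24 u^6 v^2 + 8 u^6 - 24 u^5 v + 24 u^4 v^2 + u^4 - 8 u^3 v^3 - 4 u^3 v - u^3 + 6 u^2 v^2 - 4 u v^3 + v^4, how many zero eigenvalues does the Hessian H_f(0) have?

2

Hessian at 0 has rank 0.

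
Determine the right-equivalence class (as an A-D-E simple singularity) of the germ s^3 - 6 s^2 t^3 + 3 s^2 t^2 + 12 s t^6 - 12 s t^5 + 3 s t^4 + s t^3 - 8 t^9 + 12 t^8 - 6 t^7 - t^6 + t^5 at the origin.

The Hessian of f at 0 is [[0, 0], [0, 0]] with rank 0, so corank 2. A Groebner basis of the Jacobian ideal J(f) in C{s,t} is {-s^2 + t^4 - t^3/3, s^3, s^2*t + s^2/3 + t^3/9, s^2 + s*t^2 + t^3/3}; counting standard monomials gives mu = 7. Corank 2; j^3 = s^3 is a perfect cube, so E-series; the 4-jet and mu = 7 give E_7.

E7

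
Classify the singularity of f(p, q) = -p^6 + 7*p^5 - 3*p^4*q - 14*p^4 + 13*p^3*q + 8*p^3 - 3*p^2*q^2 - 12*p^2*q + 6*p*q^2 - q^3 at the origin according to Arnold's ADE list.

E7

The Hessian of f at 0 has rank 0. Corank 2; j^3 = (2*p - q)^3 is a perfect cube, so E-series; the 4-jet and mu = 7 give E_7.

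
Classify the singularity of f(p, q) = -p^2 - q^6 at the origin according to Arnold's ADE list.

A_5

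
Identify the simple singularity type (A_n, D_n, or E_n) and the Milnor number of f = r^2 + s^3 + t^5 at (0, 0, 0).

The Hessian of f at 0 has rank 1. Corank 2; j^3 = s^3 is a perfect cube, so E-series; the 5-jet and mu = 8 give E_8.

Type E_{8}, Milnor number mu = 8.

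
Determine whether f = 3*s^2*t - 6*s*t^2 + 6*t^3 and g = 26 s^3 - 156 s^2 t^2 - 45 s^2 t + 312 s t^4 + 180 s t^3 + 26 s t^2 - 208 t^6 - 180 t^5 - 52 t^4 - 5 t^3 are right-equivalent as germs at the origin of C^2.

Yes.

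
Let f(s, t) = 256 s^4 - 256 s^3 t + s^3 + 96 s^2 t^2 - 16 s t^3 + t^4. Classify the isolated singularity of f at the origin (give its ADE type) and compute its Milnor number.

Type E_6, Milnor number mu = 6.

The Hessian of f at 0 has rank 0. Corank 2; j^3 = s^3 is a perfect cube, so E-series; the 4-jet and mu = 6 give E_6.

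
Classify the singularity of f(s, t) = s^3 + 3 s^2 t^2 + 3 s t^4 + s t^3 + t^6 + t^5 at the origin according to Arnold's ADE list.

E_{7}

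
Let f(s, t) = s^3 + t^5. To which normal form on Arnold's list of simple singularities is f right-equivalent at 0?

The Hessian of f at 0 has rank 0. Corank 2; j^3 = s^3 is a perfect cube, so E-series; the 5-jet and mu = 8 give E_8.

E_8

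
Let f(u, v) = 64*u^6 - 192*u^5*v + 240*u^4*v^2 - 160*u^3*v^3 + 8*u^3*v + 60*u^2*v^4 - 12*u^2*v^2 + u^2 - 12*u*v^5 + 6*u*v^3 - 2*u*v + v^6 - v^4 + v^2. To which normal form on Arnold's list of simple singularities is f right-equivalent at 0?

The Hessian of f at 0 has rank 1. Corank 1: A-series; mu = 3 gives A_3.

A_3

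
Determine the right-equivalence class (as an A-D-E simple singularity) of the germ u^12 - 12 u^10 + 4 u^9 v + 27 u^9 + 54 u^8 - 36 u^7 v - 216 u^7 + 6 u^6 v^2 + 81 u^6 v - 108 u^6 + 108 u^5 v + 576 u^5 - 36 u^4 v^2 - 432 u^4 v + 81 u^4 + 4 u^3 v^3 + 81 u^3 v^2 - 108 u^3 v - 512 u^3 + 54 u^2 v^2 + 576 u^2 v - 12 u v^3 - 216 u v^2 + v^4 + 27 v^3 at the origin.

E_{6}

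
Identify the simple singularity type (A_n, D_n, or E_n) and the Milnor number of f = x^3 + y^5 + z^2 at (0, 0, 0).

The Hessian of f at 0 has rank 1. Corank 2; j^3 = x^3 is a perfect cube, so E-series; the 5-jet and mu = 8 give E_8.

Type E8, Milnor number mu = 8.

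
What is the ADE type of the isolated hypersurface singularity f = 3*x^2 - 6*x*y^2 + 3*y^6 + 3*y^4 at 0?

The Hessian of f at 0 is [[6, 0], [0, 0]] with rank 1, so corank 1. A Groebner basis of the Jacobian ideal J(f) in C{x,y} is {x^3, x^2*y, -x + y^2}; counting standard monomials gives mu = 5. Corank 1: A-series; mu = 5 gives A_5.

A_5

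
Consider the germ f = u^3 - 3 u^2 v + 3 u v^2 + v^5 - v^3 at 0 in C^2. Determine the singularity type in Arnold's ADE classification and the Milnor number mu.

The Hessian of f at 0 has rank 0. Corank 2; j^3 = (u - v)^3 is a perfect cube, so E-series; the 5-jet and mu = 8 give E_8.

Type E_{8}, Milnor number mu = 8.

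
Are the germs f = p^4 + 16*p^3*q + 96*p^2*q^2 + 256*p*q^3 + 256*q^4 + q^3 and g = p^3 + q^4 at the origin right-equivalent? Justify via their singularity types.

Yes.

The Hessian of f at 0 is [[0, 0], [0, 0]] with rank 0, so corank 2. A Groebner basis of the Jacobian ideal J(f) in C{p,q} is {p^3 + 12*p^2*q, q^2}; counting standard monomials gives mu = 6. Corank 2; j^3 = q^3 is a perfect cube, so E-series; the 4-jet and mu = 6 give E_6. The Hessian of g at 0 is [[0, 0], [0, 0]] with rank 0, so corank 2. A Groebner basis of the Jacobian ideal J(g) in C{p,q} is {q^3, p^2}; counting standard monomials gives mu = 6. Corank 2; j^3 = p^3 is a perfect cube, so E-series; the 4-jet and mu = 6 give E_6. Both have type E_6, hence right-equivalent.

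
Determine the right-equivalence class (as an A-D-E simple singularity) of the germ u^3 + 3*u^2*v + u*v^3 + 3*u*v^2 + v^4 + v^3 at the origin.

E_{7}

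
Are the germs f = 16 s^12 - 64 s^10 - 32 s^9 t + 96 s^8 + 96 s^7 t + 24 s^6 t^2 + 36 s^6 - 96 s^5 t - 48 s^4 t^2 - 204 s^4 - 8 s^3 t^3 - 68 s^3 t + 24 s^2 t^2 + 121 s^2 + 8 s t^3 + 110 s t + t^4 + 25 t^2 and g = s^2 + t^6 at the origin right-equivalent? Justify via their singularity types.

The Hessian of f at 0 has rank 1. Corank 1: A-series; mu = 3 gives A_3. The Hessian of g at 0 has rank 1. Corank 1: A-series; mu = 5 gives A_5. f is A_3 but g is A_5, hence not right-equivalent.

No.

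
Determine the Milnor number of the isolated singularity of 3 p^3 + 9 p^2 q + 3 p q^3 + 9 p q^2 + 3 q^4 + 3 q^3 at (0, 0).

The Hessian of f at 0 is [[0, 0], [0, 0]] with rank 0, so corank 2. A Groebner basis of the Jacobian ideal J(f) in C{p,q} is {p^3 + 3*p^2*q + 6*p^2 + 12*p*q + 6*q^2, -3*p^2 + p*q^2 - 6*p*q - 3*q^2, 3*p^2 + 6*p*q + q^3 + 3*q^2}; counting standard monomials gives mu = 7. Corank 2; j^3 = 3*(p + q)^3 is a perfect cube, so E-series; the 4-jet and mu = 7 give E_7.

7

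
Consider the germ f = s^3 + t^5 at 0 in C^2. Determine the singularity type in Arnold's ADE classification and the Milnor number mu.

Type E_{8}, Milnor number mu = 8.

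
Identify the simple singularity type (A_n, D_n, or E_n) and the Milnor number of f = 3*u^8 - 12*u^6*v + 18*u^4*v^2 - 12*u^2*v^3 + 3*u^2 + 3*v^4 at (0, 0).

The Hessian of f at 0 is [[6, 0], [0, 0]] with rank 1, so corank 1. A Groebner basis of the Jacobian ideal J(f) in C{u,v} is {v^3, u}; counting standard monomials gives mu = 3. Corank 1: A-series; mu = 3 gives A_3.

Type A3, Milnor number mu = 3.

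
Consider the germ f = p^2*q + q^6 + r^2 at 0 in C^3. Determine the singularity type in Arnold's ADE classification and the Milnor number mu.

The Hessian of f at 0 has rank 1. Corank 2; j^3 = p^2*q has shape L^2 M (L != M), so D-series; mu = 7 gives D_7.

Type D_7, Milnor number mu = 7.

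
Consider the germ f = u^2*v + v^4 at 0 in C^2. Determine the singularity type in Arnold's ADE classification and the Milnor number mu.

Type D_{5}, Milnor number mu = 5.

The Hessian of f at 0 has rank 0. Corank 2; j^3 = u^2*v has shape L^2 M (L != M), so D-series; mu = 5 gives D_5.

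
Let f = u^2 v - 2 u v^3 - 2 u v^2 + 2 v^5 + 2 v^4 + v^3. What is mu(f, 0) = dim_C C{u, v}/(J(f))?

6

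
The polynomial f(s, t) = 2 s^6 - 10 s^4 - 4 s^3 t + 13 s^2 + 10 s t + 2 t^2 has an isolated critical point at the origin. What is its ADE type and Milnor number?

Type A_{1}, Milnor number mu = 1.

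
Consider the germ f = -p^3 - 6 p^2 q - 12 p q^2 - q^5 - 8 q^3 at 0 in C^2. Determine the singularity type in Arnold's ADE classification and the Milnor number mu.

Type E_{8}, Milnor number mu = 8.

The Hessian of f at 0 is [[0, 0], [0, 0]] with rank 0, so corank 2. A Groebner basis of the Jacobian ideal J(f) in C{p,q} is {q^4, p^2 + 4*p*q + 4*q^2}; counting standard monomials gives mu = 8. Corank 2; j^3 = -(p + 2*q)^3 is a perfect cube, so E-series; the 5-jet and mu = 8 give E_8.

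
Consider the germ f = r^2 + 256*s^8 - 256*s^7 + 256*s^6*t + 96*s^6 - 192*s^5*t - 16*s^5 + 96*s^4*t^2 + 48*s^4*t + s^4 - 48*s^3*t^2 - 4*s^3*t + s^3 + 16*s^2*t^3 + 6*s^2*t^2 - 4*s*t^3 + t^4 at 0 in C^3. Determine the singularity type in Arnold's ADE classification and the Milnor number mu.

Type E_{6}, Milnor number mu = 6.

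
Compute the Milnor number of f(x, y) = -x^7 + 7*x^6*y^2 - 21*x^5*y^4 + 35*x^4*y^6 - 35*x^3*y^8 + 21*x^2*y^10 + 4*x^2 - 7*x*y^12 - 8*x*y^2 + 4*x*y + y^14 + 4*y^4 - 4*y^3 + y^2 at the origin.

6

The Hessian of f at 0 is [[8, 4], [4, 2]] with rank 1, so corank 1. A Groebner basis of the Jacobian ideal J(f) in C{x,y} is {x^3 + 3*x^2*y/2 + 3*x^2/4 + x*y/2 + x/16 + y/32, -x + y^2 - y/2}; counting standard monomials gives mu = 6. Corank 1: A-series; mu = 6 gives A_6.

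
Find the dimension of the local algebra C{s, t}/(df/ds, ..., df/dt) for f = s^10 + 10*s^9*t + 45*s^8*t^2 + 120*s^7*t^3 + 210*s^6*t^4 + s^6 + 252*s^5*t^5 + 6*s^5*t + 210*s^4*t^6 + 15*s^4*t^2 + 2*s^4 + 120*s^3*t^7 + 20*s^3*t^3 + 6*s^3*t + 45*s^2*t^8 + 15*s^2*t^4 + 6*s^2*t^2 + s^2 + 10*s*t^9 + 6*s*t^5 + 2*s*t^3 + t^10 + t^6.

The Hessian of f at 0 is [[2, 0], [0, 0]] with rank 1, so corank 1. A Groebner basis of the Jacobian ideal J(f) in C{s,t} is {4*s*t^2 + s + t^5 + t^3, -s^2/2 + s*t^3 + s*t/2 + t^4/2, s^3, s^2*t + s*t^2 + s/3 + t^3/3}; counting standard monomials gives mu = 9. Corank 1: A-series; mu = 9 gives A_9.

9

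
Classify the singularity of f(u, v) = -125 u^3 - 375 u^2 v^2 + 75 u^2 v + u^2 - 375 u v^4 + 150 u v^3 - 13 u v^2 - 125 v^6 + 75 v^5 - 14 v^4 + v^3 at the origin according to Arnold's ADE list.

A2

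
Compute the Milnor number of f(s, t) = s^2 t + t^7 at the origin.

8

The Hessian of f at 0 has rank 0. Corank 2; j^3 = s^2*t has shape L^2 M (L != M), so D-series; mu = 8 gives D_8.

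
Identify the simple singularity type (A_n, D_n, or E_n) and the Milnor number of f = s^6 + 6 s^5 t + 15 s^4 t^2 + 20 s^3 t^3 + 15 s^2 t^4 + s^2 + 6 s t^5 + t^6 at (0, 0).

Type A_{5}, Milnor number mu = 5.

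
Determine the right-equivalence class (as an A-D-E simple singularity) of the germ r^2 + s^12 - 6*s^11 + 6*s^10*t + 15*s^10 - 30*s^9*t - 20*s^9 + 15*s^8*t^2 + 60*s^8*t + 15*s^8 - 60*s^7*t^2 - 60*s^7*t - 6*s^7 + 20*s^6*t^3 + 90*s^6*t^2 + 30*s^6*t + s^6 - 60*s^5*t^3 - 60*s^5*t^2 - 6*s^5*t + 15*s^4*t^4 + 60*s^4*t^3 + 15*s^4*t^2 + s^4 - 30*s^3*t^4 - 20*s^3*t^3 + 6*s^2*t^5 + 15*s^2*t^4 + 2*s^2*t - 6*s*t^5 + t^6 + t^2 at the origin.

A_{5}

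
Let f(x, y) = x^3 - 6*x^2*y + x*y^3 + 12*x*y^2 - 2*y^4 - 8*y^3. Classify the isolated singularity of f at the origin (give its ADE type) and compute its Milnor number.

Type E7, Milnor number mu = 7.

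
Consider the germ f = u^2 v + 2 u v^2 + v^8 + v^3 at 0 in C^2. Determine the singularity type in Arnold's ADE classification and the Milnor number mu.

Type D_9, Milnor number mu = 9.

The Hessian of f at 0 has rank 0. Corank 2; j^3 = v*(u + v)^2 has shape L^2 M (L != M), so D-series; mu = 9 gives D_9.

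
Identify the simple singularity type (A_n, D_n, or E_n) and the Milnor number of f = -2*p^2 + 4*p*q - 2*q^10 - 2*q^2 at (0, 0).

Type A_9, Milnor number mu = 9.

The Hessian of f at 0 has rank 1. Corank 1: A-series; mu = 9 gives A_9.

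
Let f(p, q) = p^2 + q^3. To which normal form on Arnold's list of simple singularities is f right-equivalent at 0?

A2

The Hessian of f at 0 has rank 1. Corank 1: A-series; mu = 2 gives A_2.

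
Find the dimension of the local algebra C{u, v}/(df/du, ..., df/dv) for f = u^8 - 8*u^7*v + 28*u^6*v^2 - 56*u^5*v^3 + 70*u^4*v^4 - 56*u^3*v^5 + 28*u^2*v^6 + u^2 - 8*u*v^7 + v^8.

The Hessian of f at 0 is [[2, 0], [0, 0]] with rank 1, so corank 1. A Groebner basis of the Jacobian ideal J(f) in C{u,v} is {v^7, u}; counting standard monomials gives mu = 7. Corank 1: A-series; mu = 7 gives A_7.

7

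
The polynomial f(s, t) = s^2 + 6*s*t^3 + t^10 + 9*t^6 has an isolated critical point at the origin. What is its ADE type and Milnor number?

Type A_9, Milnor number mu = 9.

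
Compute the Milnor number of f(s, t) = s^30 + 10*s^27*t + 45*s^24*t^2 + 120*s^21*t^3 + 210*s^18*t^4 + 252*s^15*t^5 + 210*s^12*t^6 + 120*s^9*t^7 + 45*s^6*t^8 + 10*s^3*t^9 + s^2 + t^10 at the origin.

9

The Hessian of f at 0 has rank 1. Corank 1: A-series; mu = 9 gives A_9.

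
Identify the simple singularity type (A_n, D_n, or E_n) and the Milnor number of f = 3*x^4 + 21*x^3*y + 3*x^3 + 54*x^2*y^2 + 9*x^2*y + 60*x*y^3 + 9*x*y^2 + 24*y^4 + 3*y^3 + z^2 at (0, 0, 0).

The Hessian of f at 0 has rank 1. Corank 2; j^3 = 3*(x + y)^3 is a perfect cube, so E-series; the 4-jet and mu = 7 give E_7.

Type E_7, Milnor number mu = 7.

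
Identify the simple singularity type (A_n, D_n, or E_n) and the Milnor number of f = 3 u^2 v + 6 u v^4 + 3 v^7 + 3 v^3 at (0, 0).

The Hessian of f at 0 has rank 0. Corank 2; j^3 = 3*v*(u^2 + v^2) splits into three distinct lines over C (the quadratic factor has nonzero discriminant), so D_4.

Type D_4, Milnor number mu = 4.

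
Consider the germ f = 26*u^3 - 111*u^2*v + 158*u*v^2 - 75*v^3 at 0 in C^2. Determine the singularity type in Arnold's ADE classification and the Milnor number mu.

The Hessian of f at 0 has rank 0. Corank 2; j^3 = (2*u - 3*v)*(13*u^2 - 36*u*v + 25*v^2) splits into three distinct lines over C (the quadratic factor has nonzero discriminant), so D_4.

Type D_4, Milnor number mu = 4.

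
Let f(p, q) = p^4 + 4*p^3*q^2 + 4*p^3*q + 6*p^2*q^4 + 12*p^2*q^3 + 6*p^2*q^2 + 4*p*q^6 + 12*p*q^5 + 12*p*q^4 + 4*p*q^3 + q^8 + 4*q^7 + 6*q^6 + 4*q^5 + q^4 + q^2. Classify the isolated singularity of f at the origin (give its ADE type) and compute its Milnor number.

The Hessian of f at 0 is [[0, 0], [0, 2]] with rank 1, so corank 1. A Groebner basis of the Jacobian ideal J(f) in C{p,q} is {p^3, q}; counting standard monomials gives mu = 3. Corank 1: A-series; mu = 3 gives A_3.

Type A_3, Milnor number mu = 3.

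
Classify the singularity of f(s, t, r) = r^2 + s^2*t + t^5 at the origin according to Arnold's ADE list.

The Hessian of f at 0 has rank 1. Corank 2; j^3 = s^2*t has shape L^2 M (L != M), so D-series; mu = 6 gives D_6.

D_6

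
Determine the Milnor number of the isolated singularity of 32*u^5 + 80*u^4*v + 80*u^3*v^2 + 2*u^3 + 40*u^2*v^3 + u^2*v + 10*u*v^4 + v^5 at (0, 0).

The Hessian of f at 0 has rank 0. Corank 2; j^3 = u^2*(2*u + v) has shape L^2 M (L != M), so D-series; mu = 6 gives D_6.

6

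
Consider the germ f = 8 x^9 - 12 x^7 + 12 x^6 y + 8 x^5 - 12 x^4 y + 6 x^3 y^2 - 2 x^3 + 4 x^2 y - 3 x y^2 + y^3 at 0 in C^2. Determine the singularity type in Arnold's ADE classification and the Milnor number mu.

Type D_4, Milnor number mu = 4.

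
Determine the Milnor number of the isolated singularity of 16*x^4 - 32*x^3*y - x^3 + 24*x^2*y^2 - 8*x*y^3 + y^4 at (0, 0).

6

The Hessian of f at 0 has rank 0. Corank 2; j^3 = -x^3 is a perfect cube, so E-series; the 4-jet and mu = 6 give E_6.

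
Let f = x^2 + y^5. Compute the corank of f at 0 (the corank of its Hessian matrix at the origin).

1

The Hessian at 0 is [[2, 0], [0, 0]] of rank 1; hence corank 1.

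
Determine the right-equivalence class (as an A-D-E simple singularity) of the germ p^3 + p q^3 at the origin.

E_{7}

The Hessian of f at 0 is [[0, 0], [0, 0]] with rank 0, so corank 2. A Groebner basis of the Jacobian ideal J(f) in C{p,q} is {p^3, p*q^2, 3*p^2 + q^3}; counting standard monomials gives mu = 7. Corank 2; j^3 = p^3 is a perfect cube, so E-series; the 4-jet and mu = 7 give E_7.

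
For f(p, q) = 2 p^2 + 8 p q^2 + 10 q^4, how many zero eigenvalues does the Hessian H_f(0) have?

Hessian at 0 has rank 1.

1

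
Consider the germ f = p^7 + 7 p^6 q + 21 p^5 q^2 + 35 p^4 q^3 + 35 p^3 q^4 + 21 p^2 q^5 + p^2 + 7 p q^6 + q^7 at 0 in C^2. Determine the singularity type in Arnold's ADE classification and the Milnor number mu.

Type A6, Milnor number mu = 6.

The Hessian of f at 0 has rank 1. Corank 1: A-series; mu = 6 gives A_6.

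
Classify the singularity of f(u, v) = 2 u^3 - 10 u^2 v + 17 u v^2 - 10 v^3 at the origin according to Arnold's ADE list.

D4

The Hessian of f at 0 is [[0, 0], [0, 0]] with rank 0, so corank 2. A Groebner basis of the Jacobian ideal J(f) in C{u,v} is {v^3, u^2 - 11*v^2/2, u*v - 5*v^2/2}; counting standard monomials gives mu = 4. Corank 2; j^3 = (u - 2*v)*(2*u^2 - 6*u*v + 5*v^2) splits into three distinct lines over C (the quadratic factor has nonzero discriminant), so D_4.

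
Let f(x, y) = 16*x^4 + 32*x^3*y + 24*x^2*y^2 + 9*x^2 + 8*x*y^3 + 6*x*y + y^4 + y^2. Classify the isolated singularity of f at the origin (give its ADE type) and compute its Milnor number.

Type A3, Milnor number mu = 3.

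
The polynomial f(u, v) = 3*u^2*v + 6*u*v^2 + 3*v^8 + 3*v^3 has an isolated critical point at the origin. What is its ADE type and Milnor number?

Type D_{9}, Milnor number mu = 9.

The Hessian of f at 0 is [[0, 0], [0, 0]] with rank 0, so corank 2. A Groebner basis of the Jacobian ideal J(f) in C{u,v} is {u^2/8 + v^7 - v^2/8, u^3 + v^3, u*v + v^2}; counting standard monomials gives mu = 9. Corank 2; j^3 = 3*v*(u + v)^2 has shape L^2 M (L != M), so D-series; mu = 9 gives D_9.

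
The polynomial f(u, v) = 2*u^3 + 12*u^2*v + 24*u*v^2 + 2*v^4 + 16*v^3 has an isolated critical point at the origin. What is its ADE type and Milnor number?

Type E_{6}, Milnor number mu = 6.

The Hessian of f at 0 is [[0, 0], [0, 0]] with rank 0, so corank 2. A Groebner basis of the Jacobian ideal J(f) in C{u,v} is {v^3, u^2 + 4*u*v + 4*v^2}; counting standard monomials gives mu = 6. Corank 2; j^3 = 2*(u + 2*v)^3 is a perfect cube, so E-series; the 4-jet and mu = 6 give E_6.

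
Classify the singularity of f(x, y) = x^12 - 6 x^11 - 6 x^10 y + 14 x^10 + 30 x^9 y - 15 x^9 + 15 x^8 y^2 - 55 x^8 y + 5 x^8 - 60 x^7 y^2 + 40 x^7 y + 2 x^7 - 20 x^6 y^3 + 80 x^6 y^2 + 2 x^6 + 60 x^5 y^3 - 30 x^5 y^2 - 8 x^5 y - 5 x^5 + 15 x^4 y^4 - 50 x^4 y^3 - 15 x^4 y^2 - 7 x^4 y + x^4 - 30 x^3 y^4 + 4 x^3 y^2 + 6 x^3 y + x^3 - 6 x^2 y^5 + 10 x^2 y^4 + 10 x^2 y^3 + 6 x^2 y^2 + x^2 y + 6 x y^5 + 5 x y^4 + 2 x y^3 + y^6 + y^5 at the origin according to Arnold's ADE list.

The Hessian of f at 0 is [[0, 0], [0, 0]] with rank 0, so corank 2. A Groebner basis of the Jacobian ideal J(f) in C{x,y} is {-x^2/21 - 10*x*y/21 + y^4 - 10*y^3/21, x^3, x^2*y + 2*x^2/21 - x*y/21 - y^3/21, 5*x^2/21 + x*y^2 + 8*x*y/21 + 8*y^3/21}; counting standard monomials gives mu = 7. Corank 2; j^3 = x^2*(x + y) has shape L^2 M (L != M), so D-series; mu = 7 gives D_7.

D7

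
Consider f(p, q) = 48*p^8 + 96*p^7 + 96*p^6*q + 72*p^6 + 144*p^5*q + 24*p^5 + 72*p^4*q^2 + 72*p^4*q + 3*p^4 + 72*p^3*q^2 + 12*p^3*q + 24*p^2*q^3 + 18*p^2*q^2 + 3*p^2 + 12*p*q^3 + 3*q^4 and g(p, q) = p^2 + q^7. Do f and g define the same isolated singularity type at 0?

No.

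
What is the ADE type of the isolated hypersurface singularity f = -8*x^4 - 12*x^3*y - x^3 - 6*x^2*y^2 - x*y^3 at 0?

E_7

The Hessian of f at 0 is [[0, 0], [0, 0]] with rank 0, so corank 2. A Groebner basis of the Jacobian ideal J(f) in C{x,y} is {3*x^2/4 + y^4 + y^3/4, x^3, x^2*y - x^2/4 - y^3/12, x^2 + x*y^2 + y^3/3}; counting standard monomials gives mu = 7. Corank 2; j^3 = -x^3 is a perfect cube, so E-series; the 4-jet and mu = 7 give E_7.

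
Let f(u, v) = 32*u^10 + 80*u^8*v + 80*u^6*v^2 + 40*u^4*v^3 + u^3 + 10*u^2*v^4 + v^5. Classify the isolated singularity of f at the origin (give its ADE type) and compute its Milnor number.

The Hessian of f at 0 has rank 0. Corank 2; j^3 = u^3 is a perfect cube, so E-series; the 5-jet and mu = 8 give E_8.

Type E_8, Milnor number mu = 8.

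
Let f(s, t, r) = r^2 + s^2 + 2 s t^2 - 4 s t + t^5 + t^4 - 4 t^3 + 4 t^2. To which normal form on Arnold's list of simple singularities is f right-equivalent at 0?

A4

The Hessian of f at 0 has rank 2. Corank 1: A-series; mu = 4 gives A_4.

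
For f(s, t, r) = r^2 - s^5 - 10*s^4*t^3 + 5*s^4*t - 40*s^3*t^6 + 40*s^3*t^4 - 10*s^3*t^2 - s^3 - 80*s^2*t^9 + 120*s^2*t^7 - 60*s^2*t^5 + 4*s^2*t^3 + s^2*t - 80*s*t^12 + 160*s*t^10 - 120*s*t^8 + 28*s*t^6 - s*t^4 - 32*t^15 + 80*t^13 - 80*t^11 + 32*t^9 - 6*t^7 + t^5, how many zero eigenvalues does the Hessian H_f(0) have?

Hessian at 0 has rank 1.

2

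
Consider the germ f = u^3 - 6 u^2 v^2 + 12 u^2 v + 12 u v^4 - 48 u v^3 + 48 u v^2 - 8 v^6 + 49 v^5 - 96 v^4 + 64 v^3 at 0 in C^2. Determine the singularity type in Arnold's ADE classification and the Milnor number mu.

The Hessian of f at 0 has rank 0. Corank 2; j^3 = (u + 4*v)^3 is a perfect cube, so E-series; the 5-jet and mu = 8 give E_8.

Type E8, Milnor number mu = 8.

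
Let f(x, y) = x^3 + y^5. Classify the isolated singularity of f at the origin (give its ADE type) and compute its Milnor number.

The Hessian of f at 0 has rank 0. Corank 2; j^3 = x^3 is a perfect cube, so E-series; the 5-jet and mu = 8 give E_8.

Type E_{8}, Milnor number mu = 8.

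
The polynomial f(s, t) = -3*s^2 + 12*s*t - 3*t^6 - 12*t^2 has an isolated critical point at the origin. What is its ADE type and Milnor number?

The Hessian of f at 0 is [[-6, 12], [12, -24]] with rank 1, so corank 1. A Groebner basis of the Jacobian ideal J(f) in C{s,t} is {t^5, s - 2*t}; counting standard monomials gives mu = 5. Corank 1: A-series; mu = 5 gives A_5.

Type A5, Milnor number mu = 5.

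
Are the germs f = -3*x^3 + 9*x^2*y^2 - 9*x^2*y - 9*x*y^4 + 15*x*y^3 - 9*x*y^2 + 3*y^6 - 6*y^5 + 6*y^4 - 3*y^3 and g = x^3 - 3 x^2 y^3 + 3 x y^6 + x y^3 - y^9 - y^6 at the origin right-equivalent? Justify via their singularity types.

Yes.

The Hessian of f at 0 is [[0, 0], [0, 0]] with rank 0, so corank 2. A Groebner basis of the Jacobian ideal J(f) in C{x,y} is {-x^2 - 2*x*y + y^4 - y^3/3 - y^2, x^3 - 4*x^2 - 8*x*y - y^3/3 - 4*y^2, x^2*y + 7*x^2/3 + 14*x*y/3 - 2*y^3/9 + 7*y^2/3, -x^2 + x*y^2 - 2*x*y + 2*y^3/3 - y^2}; counting standard monomials gives mu = 7. Corank 2; j^3 = -3*(x + y)^3 is a perfect cube, so E-series; the 4-jet and mu = 7 give E_7. The Hessian of g at 0 is [[0, 0], [0, 0]] with rank 0, so corank 2. A Groebner basis of the Jacobian ideal J(g) in C{x,y} is {x^3, x*y^2, 3*x^2 + y^3}; counting standard monomials gives mu = 7. Corank 2; j^3 = x^3 is a perfect cube, so E-series; the 4-jet and mu = 7 give E_7. Both have type E_7, hence right-equivalent.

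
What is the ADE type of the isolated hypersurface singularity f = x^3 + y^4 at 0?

E6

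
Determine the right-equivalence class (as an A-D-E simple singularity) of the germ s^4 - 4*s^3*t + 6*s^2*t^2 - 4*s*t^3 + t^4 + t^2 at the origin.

A_3

The Hessian of f at 0 has rank 1. Corank 1: A-series; mu = 3 gives A_3.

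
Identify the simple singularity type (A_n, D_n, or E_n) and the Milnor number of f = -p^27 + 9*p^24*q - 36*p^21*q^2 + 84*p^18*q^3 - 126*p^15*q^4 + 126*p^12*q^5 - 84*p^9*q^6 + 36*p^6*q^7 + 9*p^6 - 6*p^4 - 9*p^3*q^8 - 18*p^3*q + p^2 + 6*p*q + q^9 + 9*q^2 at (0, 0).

Type A_{8}, Milnor number mu = 8.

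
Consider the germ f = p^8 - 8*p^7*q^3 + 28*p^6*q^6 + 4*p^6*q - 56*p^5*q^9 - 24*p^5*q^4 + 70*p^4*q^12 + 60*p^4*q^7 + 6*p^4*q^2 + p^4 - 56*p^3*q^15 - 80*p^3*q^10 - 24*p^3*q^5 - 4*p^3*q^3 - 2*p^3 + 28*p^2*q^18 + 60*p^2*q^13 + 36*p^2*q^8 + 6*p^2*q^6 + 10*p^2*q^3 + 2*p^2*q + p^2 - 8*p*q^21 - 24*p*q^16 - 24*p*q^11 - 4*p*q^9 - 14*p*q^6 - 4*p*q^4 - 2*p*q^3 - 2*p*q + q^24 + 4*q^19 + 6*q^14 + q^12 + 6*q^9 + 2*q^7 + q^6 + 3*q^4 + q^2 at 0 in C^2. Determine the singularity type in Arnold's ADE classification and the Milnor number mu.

The Hessian of f at 0 is [[2, -2], [-2, 2]] with rank 1, so corank 1. A Groebner basis of the Jacobian ideal J(f) in C{p,q} is {p^2 - p + q, p*q - p + q, -p + q^2 + q}; counting standard monomials gives mu = 3. Corank 1: A-series; mu = 3 gives A_3.

Type A_{3}, Milnor number mu = 3.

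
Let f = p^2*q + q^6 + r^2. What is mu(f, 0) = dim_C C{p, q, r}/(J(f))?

7

The Hessian of f at 0 has rank 1. Corank 2; j^3 = p^2*q has shape L^2 M (L != M), so D-series; mu = 7 gives D_7.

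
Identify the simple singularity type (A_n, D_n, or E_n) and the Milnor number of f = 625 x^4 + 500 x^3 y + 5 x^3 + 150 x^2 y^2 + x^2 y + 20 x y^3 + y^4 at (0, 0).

The Hessian of f at 0 is [[0, 0], [0, 0]] with rank 0, so corank 2. A Groebner basis of the Jacobian ideal J(f) in C{x,y} is {x*y^2, -x*y/20 + y^3, x^2 + x*y/5}; counting standard monomials gives mu = 5. Corank 2; j^3 = x^2*(5*x + y) has shape L^2 M (L != M), so D-series; mu = 5 gives D_5.

Type D_5, Milnor number mu = 5.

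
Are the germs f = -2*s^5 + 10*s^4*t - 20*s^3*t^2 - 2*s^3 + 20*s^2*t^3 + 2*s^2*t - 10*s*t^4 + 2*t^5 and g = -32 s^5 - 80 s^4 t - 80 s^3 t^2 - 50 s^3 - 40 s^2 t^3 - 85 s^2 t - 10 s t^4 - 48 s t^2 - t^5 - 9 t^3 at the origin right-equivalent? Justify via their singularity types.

Yes.

The Hessian of f at 0 has rank 0. Corank 2; j^3 = -2*s^2*(s - t) has shape L^2 M (L != M), so D-series; mu = 6 gives D_6. The Hessian of g at 0 has rank 0. Corank 2; j^3 = -(2*s + t)*(5*s + 3*t)^2 has shape L^2 M (L != M), so D-series; mu = 6 gives D_6. Both have type D_6, hence right-equivalent.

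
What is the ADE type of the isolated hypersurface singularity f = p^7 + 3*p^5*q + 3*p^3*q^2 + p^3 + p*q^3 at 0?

E7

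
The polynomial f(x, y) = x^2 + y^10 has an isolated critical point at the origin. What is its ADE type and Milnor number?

The Hessian of f at 0 has rank 1. Corank 1: A-series; mu = 9 gives A_9.

Type A9, Milnor number mu = 9.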